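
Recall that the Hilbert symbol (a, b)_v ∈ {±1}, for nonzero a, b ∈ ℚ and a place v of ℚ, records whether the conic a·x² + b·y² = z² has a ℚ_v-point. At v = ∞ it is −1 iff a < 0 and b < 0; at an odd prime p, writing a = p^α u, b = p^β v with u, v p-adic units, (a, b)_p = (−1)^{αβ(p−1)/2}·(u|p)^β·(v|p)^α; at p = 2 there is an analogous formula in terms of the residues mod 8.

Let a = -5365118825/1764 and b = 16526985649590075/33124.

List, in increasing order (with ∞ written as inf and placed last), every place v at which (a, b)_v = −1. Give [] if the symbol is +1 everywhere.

[2, 19]

(a, b) ≡ (-17, 627) mod (ℚ^×)²; places V = {2, 3, 5, 7, 11, 13, 17, 19, ∞}.
(a,b)_11: α=2, u≡5; β=3, v≡2 (mod 11); (5|11)=+1, (2|11)=-1; sign (−1)^0·+1^3·-1^2 = +1.
(a,b)_13: α=0, u≡10; β=-2, v≡10 (mod 13); (10|13)=+1, (10|13)=+1; sign (−1)^0·+1^-2·+1^0 = +1.
(a,b)_19: α=2, u≡2; β=3, v≡18 (mod 19); (2|19)=-1, (18|19)=-1; sign (−1)^0·-1^3·-1^2 = -1.
(a,b)_5: α=2, u≡3; β=2, v≡2 (mod 5); (3|5)=-1, (2|5)=-1; sign (−1)^0·-1^2·-1^2 = +1.
(a,b)_7: α=-2, u≡4; β=-2, v≡4 (mod 7); (4|7)=+1, (4|7)=+1; sign (−1)^0·+1^-2·+1^-2 = +1.
(a,b)_∞: sgn(-17)=−, sgn(627)=+, so +1.
(a,b)_2: α=-2, β=-2; u≡7, v≡3 (mod 8); ε(u)ε(v)=1·1, αω(v)=-2·1, βω(u)=-2·0; sum ≡ 1  ⇒  -1.
(a,b)_17: α=3, u≡16; β=6, v≡1 (mod 17); (16|17)=+1, (1|17)=+1; sign (−1)^0·+1^6·+1^3 = +1.
(a,b)_3: α=-2, u≡1; β=1, v≡2 (mod 3); (1|3)=+1, (2|3)=-1; sign (−1)^0·+1^1·-1^-2 = +1.
Ram(-17, 627) = {2, 19}; no ℚ_2-point on the conic.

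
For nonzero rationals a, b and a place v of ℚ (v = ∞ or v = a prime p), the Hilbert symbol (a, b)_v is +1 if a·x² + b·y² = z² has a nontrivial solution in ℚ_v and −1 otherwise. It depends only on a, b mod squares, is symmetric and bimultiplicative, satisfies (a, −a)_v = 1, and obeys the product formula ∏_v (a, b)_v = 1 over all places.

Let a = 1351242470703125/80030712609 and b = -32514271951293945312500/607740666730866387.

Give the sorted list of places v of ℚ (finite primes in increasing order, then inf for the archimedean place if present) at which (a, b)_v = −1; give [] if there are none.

(a, b) ≡ (341, -3255) mod (ℚ^×)²; places V = {2, 3, 5, 7, 11, 13, 17, 31, 37, 43, ∞}.
(a,b)_2: α=0, β=2; u≡5, v≡1 (mod 8); ε(u)ε(v)=0·0, αω(v)=0·0, βω(u)=2·1; sum ≡ 0  ⇒  +1.
(a,b)_∞: sgn(341)=+, sgn(-3255)=−, so +1.
(a,b)_17: α=-2, u≡8; β=-2, v≡4 (mod 17); (8|17)=+1, (4|17)=+1; sign (−1)^0·+1^-2·+1^-2 = +1.
(a,b)_7: α=4, u≡3; β=5, v≡1 (mod 7); (3|7)=-1, (1|7)=+1; sign (−1)^0·-1^5·+1^4 = -1.
(a,b)_37: α=0, u≡15; β=-2, v≡7 (mod 37); (15|37)=-1, (7|37)=+1; sign (−1)^0·-1^-2·+1^0 = +1.
(a,b)_43: α=-4, u≡35; β=-6, v≡16 (mod 43); (35|43)=+1, (16|43)=+1; sign (−1)^0·+1^-6·+1^-4 = +1.
(a,b)_11: α=1, u≡9; β=2, v≡9 (mod 11); (9|11)=+1, (9|11)=+1; sign (−1)^0·+1^2·+1^1 = +1.
(a,b)_13: α=2, u≡4; β=2, v≡5 (mod 13); (4|13)=+1, (5|13)=-1; sign (−1)^0·+1^2·-1^2 = +1.
(a,b)_31: α=1, u≡11; β=1, v≡20 (mod 31); (11|31)=-1, (20|31)=+1; sign (−1)^1·-1^1·+1^1 = +1.
(a,b)_3: α=-4, u≡2; β=-5, v≡1 (mod 3); (2|3)=-1, (1|3)=+1; sign (−1)^0·-1^-5·+1^-4 = -1.
(a,b)_5: α=10, u≡1; β=17, v≡4 (mod 5); (1|5)=+1, (4|5)=+1; sign (−1)^0·+1^17·+1^10 = +1.
|Ram(341, -3255)| = 2, even; anisotropic at {3, 7}.

[3, 7]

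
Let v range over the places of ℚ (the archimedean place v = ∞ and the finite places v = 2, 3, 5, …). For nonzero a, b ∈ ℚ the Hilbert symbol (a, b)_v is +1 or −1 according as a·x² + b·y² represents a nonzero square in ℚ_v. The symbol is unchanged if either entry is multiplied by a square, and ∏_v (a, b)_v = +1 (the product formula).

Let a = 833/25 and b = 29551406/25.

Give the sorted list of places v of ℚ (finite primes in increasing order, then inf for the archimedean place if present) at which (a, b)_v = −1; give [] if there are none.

(a, b) ≡ (17, 102254) mod (ℚ^×)²; places V = {2, 5, 7, 17, 29, 41, 43, ∞}.
(a,b)_7: α=2, u≡6; β=0, v≡6 (mod 7); (6|7)=-1, (6|7)=-1; sign (−1)^0·-1^0·-1^2 = +1.
(a,b)_29: α=0, u≡2; β=1, v≡26 (mod 29); (2|29)=-1, (26|29)=-1; sign (−1)^0·-1^1·-1^0 = -1.
(a,b)_41: α=0, u≡12; β=1, v≡6 (mod 41); (12|41)=-1, (6|41)=-1; sign (−1)^0·-1^1·-1^0 = -1.
(a,b)_17: α=1, u≡4; β=2, v≡2 (mod 17); (4|17)=+1, (2|17)=+1; sign (−1)^0·+1^2·+1^1 = +1.
(a,b)_2: α=0, β=1; u≡1, v≡7 (mod 8); ε(u)ε(v)=0·1, αω(v)=0·0, βω(u)=1·0; sum ≡ 0  ⇒  +1.
(a,b)_5: α=-2, u≡3; β=-2, v≡1 (mod 5); (3|5)=-1, (1|5)=+1; sign (−1)^0·-1^-2·+1^-2 = +1.
(a,b)_∞: sgn(17)=+, sgn(102254)=+, so +1.
(a,b)_43: α=0, u≡23; β=1, v≡23 (mod 43); (23|43)=+1, (23|43)=+1; sign (−1)^0·+1^1·+1^0 = +1.
(17, 102254 / ℚ) ramifies at {29, 41}: a division algebra.

[29, 41]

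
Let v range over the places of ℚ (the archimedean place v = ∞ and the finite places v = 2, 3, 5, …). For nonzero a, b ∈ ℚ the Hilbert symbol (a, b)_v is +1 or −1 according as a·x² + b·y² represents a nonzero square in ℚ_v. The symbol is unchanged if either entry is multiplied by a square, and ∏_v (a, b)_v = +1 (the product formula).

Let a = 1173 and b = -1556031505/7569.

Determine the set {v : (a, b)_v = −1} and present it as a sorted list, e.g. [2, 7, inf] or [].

[3, 5, 19, 23]

(a, b) ≡ (1173, -11305) mod (ℚ^×)²; places V = {2, 3, 5, 7, 17, 19, 23, 29, 53, ∞}.
(a,b)_23: α=1, u≡5; β=0, v≡15 (mod 23); (5|23)=-1, (15|23)=-1; sign (−1)^0·-1^0·-1^1 = -1.
(a,b)_7: α=0, u≡4; β=3, v≡2 (mod 7); (4|7)=+1, (2|7)=+1; sign (−1)^0·+1^3·+1^0 = +1.
(a,b)_∞: sgn(1173)=+, sgn(-11305)=−, so +1.
(a,b)_5: α=0, u≡3; β=1, v≡1 (mod 5); (3|5)=-1, (1|5)=+1; sign (−1)^0·-1^1·+1^0 = -1.
(a,b)_53: α=0, u≡7; β=2, v≡36 (mod 53); (7|53)=+1, (36|53)=+1; sign (−1)^0·+1^2·+1^0 = +1.
(a,b)_2: α=0, β=0; u≡5, v≡7 (mod 8); ε(u)ε(v)=0·1, αω(v)=0·0, βω(u)=0·1; sum ≡ 0  ⇒  +1.
(a,b)_29: α=0, u≡13; β=-2, v≡20 (mod 29); (13|29)=+1, (20|29)=+1; sign (−1)^0·+1^-2·+1^0 = +1.
(a,b)_19: α=0, u≡14; β=1, v≡12 (mod 19); (14|19)=-1, (12|19)=-1; sign (−1)^0·-1^1·-1^0 = -1.
(a,b)_3: α=1, u≡1; β=-2, v≡2 (mod 3); (1|3)=+1, (2|3)=-1; sign (−1)^0·+1^-2·-1^1 = -1.
(a,b)_17: α=1, u≡1; β=1, v≡4 (mod 17); (1|17)=+1, (4|17)=+1; sign (−1)^0·+1^1·+1^1 = +1.
Ram(1173, -11305) = {3, 5, 19, 23}; no ℚ_3-point on the conic.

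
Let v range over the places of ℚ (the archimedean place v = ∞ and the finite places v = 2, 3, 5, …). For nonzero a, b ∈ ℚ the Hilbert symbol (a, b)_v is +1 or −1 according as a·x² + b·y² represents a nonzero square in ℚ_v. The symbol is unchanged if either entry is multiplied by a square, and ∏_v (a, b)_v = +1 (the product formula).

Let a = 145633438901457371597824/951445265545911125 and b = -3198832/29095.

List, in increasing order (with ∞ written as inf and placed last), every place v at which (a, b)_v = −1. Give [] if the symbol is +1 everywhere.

Mod squares: a ≡ 455, b ≡ -385. Check v ∈ {∞, 2, 5, 7, 11, 13, 23, 29, 37, 47}.
v=11: a=11^-4·(≡9), b=11^-1·(≡9) mod 11; (9|11)=+1, (9|11)=+1; (−1)^{-4·-1·5}·(+1)^-1·(+1)^-4 = +1.
v=∞: 455 > 0 and -385 < 0  ⇒  (a,b)_∞ = +1.
v=47: a=47^-2·(≡27), b=47^0·(≡41) mod 47; (27|47)=+1, (41|47)=-1; (−1)^{-2·0·23}·(+1)^0·(-1)^-2 = +1.
v=7: a=7^3·(≡2), b=7^1·(≡4) mod 7; (2|7)=+1, (4|7)=+1; (−1)^{3·1·3}·(+1)^1·(+1)^3 = -1.
v=5: a=5^-3·(≡1), b=5^-1·(≡2) mod 5; (1|5)=+1, (2|5)=-1; (−1)^{-3·-1·2}·(+1)^-1·(-1)^-3 = -1.
v=29: a=29^-2·(≡13), b=29^0·(≡27) mod 29; (13|29)=+1, (27|29)=-1; (−1)^{-2·0·14}·(+1)^0·(-1)^-2 = +1.
v=13: a=13^13·(≡9), b=13^4·(≡5) mod 13; (9|13)=+1, (5|13)=-1; (−1)^{13·4·6}·(+1)^4·(-1)^13 = -1.
v=23: a=23^-4·(≡8), b=23^-2·(≡6) mod 23; (8|23)=+1, (6|23)=+1; (−1)^{-4·-2·11}·(+1)^-2·(+1)^-4 = +1.
v=37: a=37^2·(≡36), b=37^0·(≡23) mod 37; (36|37)=+1, (23|37)=-1; (−1)^{2·0·18}·(+1)^0·(-1)^2 = +1.
v=2: v_2(a)=10, v_2(b)=4; units ≡ 7, 7 (mod 8); ε·ε+αω+βω = 1·1+10·0+4·0 ≡ 1  ⇒  (a,b)_2 = -1.
(455, -385 / ℚ) ramifies at {2, 5, 7, 13}: a division algebra.

[2, 5, 7, 13]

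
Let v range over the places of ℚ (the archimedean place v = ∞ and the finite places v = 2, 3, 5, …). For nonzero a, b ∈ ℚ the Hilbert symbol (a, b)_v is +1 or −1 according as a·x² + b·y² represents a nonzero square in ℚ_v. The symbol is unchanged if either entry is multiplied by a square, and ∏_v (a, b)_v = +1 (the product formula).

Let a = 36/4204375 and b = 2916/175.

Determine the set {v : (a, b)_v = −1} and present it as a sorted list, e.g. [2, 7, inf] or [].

Mod squares: a ≡ 7, b ≡ 7. Check v ∈ {∞, 2, 3, 5, 7, 31}.
v=31: a=31^-2·(≡9), b=31^0·(≡28) mod 31; (9|31)=+1, (28|31)=+1; (−1)^{-2·0·15}·(+1)^0·(+1)^-2 = +1.
v=7: a=7^-1·(≡2), b=7^-1·(≡1) mod 7; (2|7)=+1, (1|7)=+1; (−1)^{-1·-1·3}·(+1)^-1·(+1)^-1 = -1.
v=∞: 7 > 0 and 7 > 0  ⇒  (a,b)_∞ = +1.
v=5: a=5^-4·(≡3), b=5^-2·(≡3) mod 5; (3|5)=-1, (3|5)=-1; (−1)^{-4·-2·2}·(-1)^-2·(-1)^-4 = +1.
v=2: v_2(a)=2, v_2(b)=2; units ≡ 7, 7 (mod 8); ε·ε+αω+βω = 1·1+2·0+2·0 ≡ 1  ⇒  (a,b)_2 = -1.
v=3: a=3^2·(≡1), b=3^6·(≡1) mod 3; (1|3)=+1, (1|3)=+1; (−1)^{2·6·1}·(+1)^6·(+1)^2 = +1.
Ram(7, 7) = {2, 7}; no ℚ_2-point on the conic.

[2, 7]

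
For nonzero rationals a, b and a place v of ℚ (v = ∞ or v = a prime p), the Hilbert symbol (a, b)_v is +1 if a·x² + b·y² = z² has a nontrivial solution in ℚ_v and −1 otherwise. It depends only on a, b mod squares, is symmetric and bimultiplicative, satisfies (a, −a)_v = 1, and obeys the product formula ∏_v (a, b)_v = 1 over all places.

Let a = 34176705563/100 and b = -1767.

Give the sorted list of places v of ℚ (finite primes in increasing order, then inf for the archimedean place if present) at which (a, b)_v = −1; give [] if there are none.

Mod squares: a ≡ 84227, b ≡ -1767. Check v ∈ {∞, 2, 3, 5, 7, 11, 13, 19, 31}.
v=7: a=7^4·(≡5), b=7^0·(≡4) mod 7; (5|7)=-1, (4|7)=+1; (−1)^{4·0·3}·(-1)^0·(+1)^4 = +1.
v=13: a=13^3·(≡5), b=13^0·(≡1) mod 13; (5|13)=-1, (1|13)=+1; (−1)^{3·0·6}·(-1)^0·(+1)^3 = +1.
v=2: v_2(a)=-2, v_2(b)=0; units ≡ 3, 1 (mod 8); ε·ε+αω+βω = 1·0+-2·0+0·1 ≡ 0  ⇒  (a,b)_2 = +1.
v=5: a=5^-2·(≡2), b=5^0·(≡3) mod 5; (2|5)=-1, (3|5)=-1; (−1)^{-2·0·2}·(-1)^0·(-1)^-2 = +1.
v=11: a=11^1·(≡1), b=11^0·(≡4) mod 11; (1|11)=+1, (4|11)=+1; (−1)^{1·0·5}·(+1)^0·(+1)^1 = +1.
v=∞: 84227 > 0 and -1767 < 0  ⇒  (a,b)_∞ = +1.
v=31: a=31^1·(≡2), b=31^1·(≡5) mod 31; (2|31)=+1, (5|31)=+1; (−1)^{1·1·15}·(+1)^1·(+1)^1 = -1.
v=3: a=3^0·(≡2), b=3^1·(≡2) mod 3; (2|3)=-1, (2|3)=-1; (−1)^{0·1·1}·(-1)^1·(-1)^0 = -1.
v=19: a=19^1·(≡6), b=19^1·(≡2) mod 19; (6|19)=+1, (2|19)=-1; (−1)^{1·1·9}·(+1)^1·(-1)^1 = +1.
Ram(84227, -1767) = {3, 31}; no ℚ_3-point on the conic.

[3, 31]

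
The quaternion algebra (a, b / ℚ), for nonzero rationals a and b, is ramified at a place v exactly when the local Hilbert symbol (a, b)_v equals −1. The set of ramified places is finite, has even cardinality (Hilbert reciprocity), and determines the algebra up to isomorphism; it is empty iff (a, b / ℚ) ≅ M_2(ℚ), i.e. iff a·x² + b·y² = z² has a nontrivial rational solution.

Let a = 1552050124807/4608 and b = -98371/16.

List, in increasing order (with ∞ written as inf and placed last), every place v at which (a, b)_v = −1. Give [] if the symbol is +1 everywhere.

Mod squares: a ≡ 64766, b ≡ -98371. Check v ∈ {∞, 2, 3, 7, 13, 23, 43, 47, 53}.
v=53: a=53^1·(≡12), b=53^0·(≡23) mod 53; (12|53)=-1, (23|53)=-1; (−1)^{1·0·26}·(-1)^0·(-1)^1 = -1.
v=23: a=23^2·(≡11), b=23^1·(≡13) mod 23; (11|23)=-1, (13|23)=+1; (−1)^{2·1·11}·(-1)^1·(+1)^2 = -1.
v=47: a=47^1·(≡30), b=47^1·(≡19) mod 47; (30|47)=-1, (19|47)=-1; (−1)^{1·1·23}·(-1)^1·(-1)^1 = -1.
v=3: a=3^-2·(≡2), b=3^0·(≡2) mod 3; (2|3)=-1, (2|3)=-1; (−1)^{-2·0·1}·(-1)^0·(-1)^-2 = +1.
v=13: a=13^1·(≡9), b=13^1·(≡4) mod 13; (9|13)=+1, (4|13)=+1; (−1)^{1·1·6}·(+1)^1·(+1)^1 = +1.
v=7: a=7^2·(≡2), b=7^1·(≡5) mod 7; (2|7)=+1, (5|7)=-1; (−1)^{2·1·3}·(+1)^1·(-1)^2 = +1.
v=43: a=43^2·(≡20), b=43^0·(≡25) mod 43; (20|43)=-1, (25|43)=+1; (−1)^{2·0·21}·(-1)^0·(+1)^2 = +1.
v=∞: 64766 > 0 and -98371 < 0  ⇒  (a,b)_∞ = +1.
v=2: v_2(a)=-9, v_2(b)=-4; units ≡ 7, 5 (mod 8); ε·ε+αω+βω = 1·0+-9·1+-4·0 ≡ 1  ⇒  (a,b)_2 = -1.
Ram(64766, -98371) = {2, 23, 47, 53}; no ℚ_2-point on the conic.

[2, 23, 47, 53]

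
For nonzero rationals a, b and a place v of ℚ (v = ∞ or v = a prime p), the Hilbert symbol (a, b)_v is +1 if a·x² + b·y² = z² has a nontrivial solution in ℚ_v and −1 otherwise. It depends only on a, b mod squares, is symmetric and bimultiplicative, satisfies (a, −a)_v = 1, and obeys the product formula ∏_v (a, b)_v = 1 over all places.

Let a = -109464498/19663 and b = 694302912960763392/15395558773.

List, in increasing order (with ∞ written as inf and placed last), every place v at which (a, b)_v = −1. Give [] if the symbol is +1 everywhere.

[7, 13, 17, 19]

(a, b) ≡ (-46046, 44618574) mod (ℚ^×)²; places V = {2, 3, 7, 11, 13, 17, 19, 23, 29, 41, 43, 53, ∞}.
(a,b)_53: α=-2, u≡16; β=-2, v≡6 (mod 53); (16|53)=+1, (6|53)=+1; sign (−1)^0·+1^-2·+1^-2 = +1.
(a,b)_17: α=0, u≡6; β=3, v≡1 (mod 17); (6|17)=-1, (1|17)=+1; sign (−1)^0·-1^3·+1^0 = -1.
(a,b)_13: α=1, u≡2; β=1, v≡3 (mod 13); (2|13)=-1, (3|13)=+1; sign (−1)^0·-1^1·+1^1 = -1.
(a,b)_29: α=0, u≡4; β=-2, v≡21 (mod 29); (4|29)=+1, (21|29)=-1; sign (−1)^0·+1^-2·-1^0 = +1.
(a,b)_7: α=-1, u≡2; β=-3, v≡2 (mod 7); (2|7)=+1, (2|7)=+1; sign (−1)^1·+1^-3·+1^-1 = -1.
(a,b)_∞: sgn(-46046)=−, sgn(44618574)=+, so +1.
(a,b)_43: α=2, u≡33; β=2, v≡36 (mod 43); (33|43)=-1, (36|43)=+1; sign (−1)^0·-1^2·+1^2 = +1.
(a,b)_19: α=0, u≡13; β=-1, v≡18 (mod 19); (13|19)=-1, (18|19)=-1; sign (−1)^0·-1^-1·-1^0 = -1.
(a,b)_41: α=0, u≡14; β=2, v≡2 (mod 41); (14|41)=-1, (2|41)=+1; sign (−1)^0·-1^2·+1^0 = +1.
(a,b)_11: α=1, u≡5; β=1, v≡7 (mod 11); (5|11)=+1, (7|11)=-1; sign (−1)^1·+1^1·-1^1 = +1.
(a,b)_2: α=1, β=9; u≡1, v≡7 (mod 8); ε(u)ε(v)=0·1, αω(v)=1·0, βω(u)=9·0; sum ≡ 0  ⇒  +1.
(a,b)_23: α=1, u≡14; β=1, v≡12 (mod 23); (14|23)=-1, (12|23)=+1; sign (−1)^1·-1^1·+1^1 = +1.
(a,b)_3: α=2, u≡1; β=3, v≡1 (mod 3); (1|3)=+1, (1|3)=+1; sign (−1)^0·+1^3·+1^2 = +1.
Ram(-46046, 44618574) = {7, 13, 17, 19}; no ℚ_7-point on the conic.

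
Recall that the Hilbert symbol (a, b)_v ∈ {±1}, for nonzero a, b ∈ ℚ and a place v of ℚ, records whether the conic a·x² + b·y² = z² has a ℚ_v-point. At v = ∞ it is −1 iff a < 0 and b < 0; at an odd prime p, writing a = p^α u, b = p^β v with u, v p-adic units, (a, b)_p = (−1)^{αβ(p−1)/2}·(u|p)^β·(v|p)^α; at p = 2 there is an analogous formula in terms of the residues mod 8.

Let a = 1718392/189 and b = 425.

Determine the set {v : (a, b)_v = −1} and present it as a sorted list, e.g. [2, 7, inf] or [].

[3, 7, 31, 41]

Mod squares: a ≡ 53382, b ≡ 17. Check v ∈ {∞, 2, 3, 5, 7, 13, 17, 31, 41}.
v=2: v_2(a)=3, v_2(b)=0; units ≡ 3, 1 (mod 8); ε·ε+αω+βω = 1·0+3·0+0·1 ≡ 0  ⇒  (a,b)_2 = +1.
v=7: a=7^-1·(≡3), b=7^0·(≡5) mod 7; (3|7)=-1, (5|7)=-1; (−1)^{-1·0·3}·(-1)^0·(-1)^-1 = -1.
v=13: a=13^2·(≡4), b=13^0·(≡9) mod 13; (4|13)=+1, (9|13)=+1; (−1)^{2·0·6}·(+1)^0·(+1)^2 = +1.
v=17: a=17^0·(≡16), b=17^1·(≡8) mod 17; (16|17)=+1, (8|17)=+1; (−1)^{0·1·8}·(+1)^1·(+1)^0 = +1.
v=41: a=41^1·(≡25), b=41^0·(≡15) mod 41; (25|41)=+1, (15|41)=-1; (−1)^{1·0·20}·(+1)^0·(-1)^1 = -1.
v=31: a=31^1·(≡22), b=31^0·(≡22) mod 31; (22|31)=-1, (22|31)=-1; (−1)^{1·0·15}·(-1)^0·(-1)^1 = -1.
v=3: a=3^-3·(≡1), b=3^0·(≡2) mod 3; (1|3)=+1, (2|3)=-1; (−1)^{-3·0·1}·(+1)^0·(-1)^-3 = -1.
v=5: a=5^0·(≡3), b=5^2·(≡2) mod 5; (3|5)=-1, (2|5)=-1; (−1)^{0·2·2}·(-1)^2·(-1)^0 = +1.
v=∞: 53382 > 0 and 17 > 0  ⇒  (a,b)_∞ = +1.
(53382, 17 / ℚ) ramifies at {3, 7, 31, 41}: a division algebra.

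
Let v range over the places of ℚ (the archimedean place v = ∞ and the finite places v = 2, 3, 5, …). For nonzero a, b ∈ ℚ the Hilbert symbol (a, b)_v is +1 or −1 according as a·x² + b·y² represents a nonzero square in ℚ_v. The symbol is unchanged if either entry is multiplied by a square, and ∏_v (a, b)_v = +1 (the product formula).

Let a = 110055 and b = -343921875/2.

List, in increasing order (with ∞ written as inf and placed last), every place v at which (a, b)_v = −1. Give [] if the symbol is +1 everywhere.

[5, 11, 23, 29]

Mod squares: a ≡ 110055, b ≡ -44022. Check v ∈ {∞, 2, 3, 5, 11, 23, 29}.
v=5: a=5^1·(≡1), b=5^6·(≡2) mod 5; (1|5)=+1, (2|5)=-1; (−1)^{1·6·2}·(+1)^6·(-1)^1 = -1.
v=29: a=29^1·(≡25), b=29^1·(≡15) mod 29; (25|29)=+1, (15|29)=-1; (−1)^{1·1·14}·(+1)^1·(-1)^1 = -1.
v=3: a=3^1·(≡1), b=3^1·(≡2) mod 3; (1|3)=+1, (2|3)=-1; (−1)^{1·1·1}·(+1)^1·(-1)^1 = +1.
v=2: v_2(a)=0, v_2(b)=-1; units ≡ 7, 5 (mod 8); ε·ε+αω+βω = 1·0+0·1+-1·0 ≡ 0  ⇒  (a,b)_2 = +1.
v=23: a=23^1·(≡1), b=23^1·(≡13) mod 23; (1|23)=+1, (13|23)=+1; (−1)^{1·1·11}·(+1)^1·(+1)^1 = -1.
v=∞: 110055 > 0 and -44022 < 0  ⇒  (a,b)_∞ = +1.
v=11: a=11^1·(≡6), b=11^1·(≡8) mod 11; (6|11)=-1, (8|11)=-1; (−1)^{1·1·5}·(-1)^1·(-1)^1 = -1.
|Ram(110055, -44022)| = 4, even; anisotropic at {5, 11, 23, 29}.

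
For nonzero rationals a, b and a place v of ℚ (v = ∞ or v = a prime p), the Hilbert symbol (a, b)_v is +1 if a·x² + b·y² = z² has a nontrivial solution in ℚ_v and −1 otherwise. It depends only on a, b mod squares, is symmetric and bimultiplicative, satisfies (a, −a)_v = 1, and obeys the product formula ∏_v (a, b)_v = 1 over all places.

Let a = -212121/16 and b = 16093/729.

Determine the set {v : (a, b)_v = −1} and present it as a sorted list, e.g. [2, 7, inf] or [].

Mod squares: a ≡ -481, b ≡ 133. Check v ∈ {∞, 2, 3, 7, 11, 13, 19, 37}.
v=37: a=37^1·(≡14), b=37^0·(≡17) mod 37; (14|37)=-1, (17|37)=-1; (−1)^{1·0·18}·(-1)^0·(-1)^1 = -1.
v=2: v_2(a)=-4, v_2(b)=0; units ≡ 7, 5 (mod 8); ε·ε+αω+βω = 1·0+-4·1+0·0 ≡ 0  ⇒  (a,b)_2 = +1.
v=11: a=11^0·(≡5), b=11^2·(≡4) mod 11; (5|11)=+1, (4|11)=+1; (−1)^{0·2·5}·(+1)^2·(+1)^0 = +1.
v=7: a=7^2·(≡2), b=7^1·(≡3) mod 7; (2|7)=+1, (3|7)=-1; (−1)^{2·1·3}·(+1)^1·(-1)^2 = +1.
v=∞: -481 < 0 and 133 > 0  ⇒  (a,b)_∞ = +1.
v=13: a=13^1·(≡8), b=13^0·(≡12) mod 13; (8|13)=-1, (12|13)=+1; (−1)^{1·0·6}·(-1)^0·(+1)^1 = +1.
v=19: a=19^0·(≡8), b=19^1·(≡7) mod 19; (8|19)=-1, (7|19)=+1; (−1)^{0·1·9}·(-1)^1·(+1)^0 = -1.
v=3: a=3^2·(≡2), b=3^-6·(≡1) mod 3; (2|3)=-1, (1|3)=+1; (−1)^{2·-6·1}·(-1)^-6·(+1)^2 = +1.
(-481, 133 / ℚ) ramifies at {19, 37}: a division algebra.

[19, 37]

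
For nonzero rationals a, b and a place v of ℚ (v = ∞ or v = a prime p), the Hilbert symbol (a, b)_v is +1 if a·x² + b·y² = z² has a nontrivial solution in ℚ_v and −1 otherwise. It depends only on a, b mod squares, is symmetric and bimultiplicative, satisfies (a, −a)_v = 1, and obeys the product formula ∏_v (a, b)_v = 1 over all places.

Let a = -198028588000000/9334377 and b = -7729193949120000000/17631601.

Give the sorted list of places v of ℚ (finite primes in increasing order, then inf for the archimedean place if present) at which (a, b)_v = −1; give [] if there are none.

Mod squares: a ≡ -731, b ≡ -1295. Check v ∈ {∞, 2, 3, 5, 7, 13, 17, 19, 29, 37, 43}.
v=19: a=19^-2·(≡18), b=19^-2·(≡7) mod 19; (18|19)=-1, (7|19)=+1; (−1)^{-2·-2·9}·(-1)^-2·(+1)^-2 = +1.
v=13: a=13^-2·(≡1), b=13^-2·(≡8) mod 13; (1|13)=+1, (8|13)=-1; (−1)^{-2·-2·6}·(+1)^-2·(-1)^-2 = +1.
v=5: a=5^6·(≡4), b=5^7·(≡4) mod 5; (4|5)=+1, (4|5)=+1; (−1)^{6·7·2}·(+1)^7·(+1)^6 = +1.
v=7: a=7^0·(≡4), b=7^1·(≡1) mod 7; (4|7)=+1, (1|7)=+1; (−1)^{0·1·3}·(+1)^1·(+1)^0 = +1.
v=3: a=3^-2·(≡1), b=3^4·(≡1) mod 3; (1|3)=+1, (1|3)=+1; (−1)^{-2·4·1}·(+1)^4·(+1)^-2 = +1.
v=43: a=43^1·(≡28), b=43^0·(≡40) mod 43; (28|43)=-1, (40|43)=+1; (−1)^{1·0·21}·(-1)^0·(+1)^1 = +1.
v=2: v_2(a)=8, v_2(b)=12; units ≡ 5, 1 (mod 8); ε·ε+αω+βω = 0·0+8·0+12·1 ≡ 0  ⇒  (a,b)_2 = +1.
v=17: a=17^-1·(≡2), b=17^-2·(≡7) mod 17; (2|17)=+1, (7|17)=-1; (−1)^{-1·-2·8}·(+1)^-2·(-1)^-1 = -1.
v=37: a=37^2·(≡25), b=37^3·(≡13) mod 37; (25|37)=+1, (13|37)=-1; (−1)^{2·3·18}·(+1)^3·(-1)^2 = +1.
v=∞: -731 < 0 and -1295 < 0  ⇒  (a,b)_∞ = -1.
v=29: a=29^2·(≡16), b=29^2·(≡14) mod 29; (16|29)=+1, (14|29)=-1; (−1)^{2·2·14}·(+1)^2·(-1)^2 = +1.
(-731, -1295 / ℚ) ramifies at {17, ∞}: a division algebra.

[17, inf]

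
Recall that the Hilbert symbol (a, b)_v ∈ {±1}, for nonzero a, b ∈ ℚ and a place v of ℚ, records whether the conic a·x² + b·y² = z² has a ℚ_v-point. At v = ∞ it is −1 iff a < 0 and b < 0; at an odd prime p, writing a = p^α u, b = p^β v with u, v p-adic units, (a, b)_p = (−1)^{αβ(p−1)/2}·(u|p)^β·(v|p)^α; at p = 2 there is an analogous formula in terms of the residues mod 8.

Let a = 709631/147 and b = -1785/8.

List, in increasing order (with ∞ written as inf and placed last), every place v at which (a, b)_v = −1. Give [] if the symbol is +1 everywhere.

Mod squares: a ≡ 12597, b ≡ -3570. Check v ∈ {∞, 2, 3, 5, 7, 13, 17, 19}.
v=5: a=5^0·(≡3), b=5^1·(≡1) mod 5; (3|5)=-1, (1|5)=+1; (−1)^{0·1·2}·(-1)^1·(+1)^0 = -1.
v=19: a=19^1·(≡1), b=19^0·(≡12) mod 19; (1|19)=+1, (12|19)=-1; (−1)^{1·0·9}·(+1)^0·(-1)^1 = -1.
v=17: a=17^1·(≡10), b=17^1·(≡6) mod 17; (10|17)=-1, (6|17)=-1; (−1)^{1·1·8}·(-1)^1·(-1)^1 = +1.
v=∞: 12597 > 0 and -3570 < 0  ⇒  (a,b)_∞ = +1.
v=3: a=3^-1·(≡2), b=3^1·(≡1) mod 3; (2|3)=-1, (1|3)=+1; (−1)^{-1·1·1}·(-1)^1·(+1)^-1 = +1.
v=13: a=13^3·(≡6), b=13^0·(≡6) mod 13; (6|13)=-1, (6|13)=-1; (−1)^{3·0·6}·(-1)^0·(-1)^3 = -1.
v=7: a=7^-2·(≡2), b=7^1·(≡4) mod 7; (2|7)=+1, (4|7)=+1; (−1)^{-2·1·3}·(+1)^1·(+1)^-2 = +1.
v=2: v_2(a)=0, v_2(b)=-3; units ≡ 5, 7 (mod 8); ε·ε+αω+βω = 0·1+0·0+-3·1 ≡ 1  ⇒  (a,b)_2 = -1.
|Ram(12597, -3570)| = 4, even; anisotropic at {2, 5, 13, 19}.

[2, 5, 13, 19]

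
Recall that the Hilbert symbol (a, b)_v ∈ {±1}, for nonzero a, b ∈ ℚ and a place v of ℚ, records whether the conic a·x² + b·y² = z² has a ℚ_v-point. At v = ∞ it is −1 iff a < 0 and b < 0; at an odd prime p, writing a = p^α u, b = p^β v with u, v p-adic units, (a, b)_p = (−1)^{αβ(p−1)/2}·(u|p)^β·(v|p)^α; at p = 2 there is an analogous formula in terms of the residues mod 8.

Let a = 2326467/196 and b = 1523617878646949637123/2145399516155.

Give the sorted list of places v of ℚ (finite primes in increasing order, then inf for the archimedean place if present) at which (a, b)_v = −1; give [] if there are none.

(a, b) ≡ (19227, 2980185) mod (ℚ^×)²; places V = {2, 3, 5, 7, 11, 13, 17, 29, 31, ∞}.
(a,b)_31: α=0, u≡1; β=-1, v≡9 (mod 31); (1|31)=+1, (9|31)=+1; sign (−1)^0·+1^-1·+1^0 = +1.
(a,b)_5: α=0, u≡2; β=-1, v≡3 (mod 5); (2|5)=-1, (3|5)=-1; sign (−1)^0·-1^-1·-1^0 = -1.
(a,b)_3: α=1, u≡1; β=3, v≡2 (mod 3); (1|3)=+1, (2|3)=-1; sign (−1)^1·+1^3·-1^1 = +1.
(a,b)_29: α=1, u≡7; β=3, v≡11 (mod 29); (7|29)=+1, (11|29)=-1; sign (−1)^0·+1^3·-1^1 = -1.
(a,b)_∞: sgn(19227)=+, sgn(2980185)=+, so +1.
(a,b)_13: α=1, u≡1; β=3, v≡9 (mod 13); (1|13)=+1, (9|13)=+1; sign (−1)^0·+1^3·+1^1 = +1.
(a,b)_11: α=2, u≡6; β=8, v≡2 (mod 11); (6|11)=-1, (2|11)=-1; sign (−1)^0·-1^8·-1^2 = +1.
(a,b)_7: α=-2, u≡6; β=-12, v≡5 (mod 7); (6|7)=-1, (5|7)=-1; sign (−1)^0·-1^-12·-1^-2 = +1.
(a,b)_2: α=-2, β=0; u≡3, v≡1 (mod 8); ε(u)ε(v)=1·0, αω(v)=-2·0, βω(u)=0·1; sum ≡ 0  ⇒  +1.
(a,b)_17: α=1, u≡2; β=3, v≡4 (mod 17); (2|17)=+1, (4|17)=+1; sign (−1)^0·+1^3·+1^1 = +1.
(19227, 2980185 / ℚ) ramifies at {5, 29}: a division algebra.

[5, 29]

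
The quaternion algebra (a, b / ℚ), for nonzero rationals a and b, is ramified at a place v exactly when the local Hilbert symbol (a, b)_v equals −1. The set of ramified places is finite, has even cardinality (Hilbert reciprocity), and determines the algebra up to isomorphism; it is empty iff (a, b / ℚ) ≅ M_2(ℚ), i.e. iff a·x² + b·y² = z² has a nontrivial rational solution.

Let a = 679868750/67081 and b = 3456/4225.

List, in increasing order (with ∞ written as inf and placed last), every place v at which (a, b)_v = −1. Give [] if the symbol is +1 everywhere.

(a, b) ≡ (8990, 6) mod (ℚ^×)²; places V = {2, 3, 5, 7, 11, 13, 29, 31, 37, ∞}.
(a,b)_5: α=5, u≡3; β=-2, v≡4 (mod 5); (3|5)=-1, (4|5)=+1; sign (−1)^0·-1^-2·+1^5 = +1.
(a,b)_∞: sgn(8990)=+, sgn(6)=+, so +1.
(a,b)_13: α=0, u≡2; β=-2, v≡2 (mod 13); (2|13)=-1, (2|13)=-1; sign (−1)^0·-1^-2·-1^0 = +1.
(a,b)_2: α=1, β=7; u≡7, v≡3 (mod 8); ε(u)ε(v)=1·1, αω(v)=1·1, βω(u)=7·0; sum ≡ 0  ⇒  +1.
(a,b)_3: α=0, u≡2; β=3, v≡2 (mod 3); (2|3)=-1, (2|3)=-1; sign (−1)^0·-1^3·-1^0 = -1.
(a,b)_11: α=2, u≡9; β=0, v≡2 (mod 11); (9|11)=+1, (2|11)=-1; sign (−1)^0·+1^0·-1^2 = +1.
(a,b)_29: α=1, u≡23; β=0, v≡22 (mod 29); (23|29)=+1, (22|29)=+1; sign (−1)^0·+1^0·+1^1 = +1.
(a,b)_31: α=1, u≡24; β=0, v≡12 (mod 31); (24|31)=-1, (12|31)=-1; sign (−1)^0·-1^0·-1^1 = -1.
(a,b)_7: α=-2, u≡2; β=0, v≡3 (mod 7); (2|7)=+1, (3|7)=-1; sign (−1)^0·+1^0·-1^-2 = +1.
(a,b)_37: α=-2, u≡28; β=0, v≡18 (mod 37); (28|37)=+1, (18|37)=-1; sign (−1)^0·+1^0·-1^-2 = +1.
|Ram(8990, 6)| = 2, even; anisotropic at {3, 31}.

[3, 31]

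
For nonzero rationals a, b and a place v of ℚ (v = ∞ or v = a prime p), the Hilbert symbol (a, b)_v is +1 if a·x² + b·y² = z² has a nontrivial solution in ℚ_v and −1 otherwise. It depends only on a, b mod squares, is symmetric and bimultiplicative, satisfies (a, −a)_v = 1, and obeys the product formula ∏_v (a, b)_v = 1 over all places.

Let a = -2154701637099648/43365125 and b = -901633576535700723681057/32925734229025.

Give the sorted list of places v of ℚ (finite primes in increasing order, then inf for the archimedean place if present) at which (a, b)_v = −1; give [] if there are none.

Mod squares: a ≡ -6090, b ≡ -377. Check v ∈ {∞, 2, 3, 5, 7, 11, 13, 17, 19, 23, 29, 31}.
v=5: a=5^-3·(≡2), b=5^-2·(≡3) mod 5; (2|5)=-1, (3|5)=-1; (−1)^{-3·-2·2}·(-1)^-2·(-1)^-3 = -1.
v=29: a=29^3·(≡1), b=29^5·(≡4) mod 29; (1|29)=+1, (4|29)=+1; (−1)^{3·5·14}·(+1)^5·(+1)^3 = +1.
v=2: v_2(a)=7, v_2(b)=0; units ≡ 3, 7 (mod 8); ε·ε+αω+βω = 1·1+7·0+0·1 ≡ 1  ⇒  (a,b)_2 = -1.
v=3: a=3^5·(≡1), b=3^8·(≡1) mod 3; (1|3)=+1, (1|3)=+1; (−1)^{5·8·1}·(+1)^8·(+1)^5 = +1.
v=13: a=13^2·(≡5), b=13^3·(≡10) mod 13; (5|13)=-1, (10|13)=+1; (−1)^{2·3·6}·(-1)^3·(+1)^2 = -1.
v=7: a=7^5·(≡3), b=7^8·(≡1) mod 7; (3|7)=-1, (1|7)=+1; (−1)^{5·8·3}·(-1)^8·(+1)^5 = +1.
v=31: a=31^-2·(≡29), b=31^0·(≡29) mod 31; (29|31)=-1, (29|31)=-1; (−1)^{-2·0·15}·(-1)^0·(-1)^-2 = +1.
v=19: a=19^-2·(≡16), b=19^-4·(≡14) mod 19; (16|19)=+1, (14|19)=-1; (−1)^{-2·-4·9}·(+1)^-4·(-1)^-2 = +1.
v=11: a=11^0·(≡1), b=11^-2·(≡7) mod 11; (1|11)=+1, (7|11)=-1; (−1)^{0·-2·5}·(+1)^-2·(-1)^0 = +1.
v=17: a=17^0·(≡16), b=17^-4·(≡10) mod 17; (16|17)=+1, (10|17)=-1; (−1)^{0·-4·8}·(+1)^-4·(-1)^0 = +1.
v=23: a=23^0·(≡15), b=23^2·(≡17) mod 23; (15|23)=-1, (17|23)=-1; (−1)^{0·2·11}·(-1)^2·(-1)^0 = +1.
v=∞: -6090 < 0 and -377 < 0  ⇒  (a,b)_∞ = -1.
(-6090, -377 / ℚ) ramifies at {2, 5, 13, ∞}: a division algebra.

[2, 5, 13, inf]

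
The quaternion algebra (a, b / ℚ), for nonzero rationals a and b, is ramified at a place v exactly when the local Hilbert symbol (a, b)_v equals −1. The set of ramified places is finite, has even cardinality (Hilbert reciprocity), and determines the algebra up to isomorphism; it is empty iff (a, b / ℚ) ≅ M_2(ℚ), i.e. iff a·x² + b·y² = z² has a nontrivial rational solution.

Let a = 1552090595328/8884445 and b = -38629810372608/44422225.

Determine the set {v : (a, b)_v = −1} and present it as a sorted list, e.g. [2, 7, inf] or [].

[5, 13]

(a, b) ≡ (3315, -9282) mod (ℚ^×)²; places V = {2, 3, 5, 7, 13, 17, 31, 43, ∞}.
(a,b)_5: α=-1, u≡2; β=-2, v≡3 (mod 5); (2|5)=-1, (3|5)=-1; sign (−1)^0·-1^-2·-1^-1 = -1.
(a,b)_43: α=-2, u≡16; β=-2, v≡14 (mod 43); (16|43)=+1, (14|43)=+1; sign (−1)^0·+1^-2·+1^-2 = +1.
(a,b)_3: α=7, u≡1; β=5, v≡2 (mod 3); (1|3)=+1, (2|3)=-1; sign (−1)^1·+1^5·-1^7 = +1.
(a,b)_31: α=-2, u≡22; β=-2, v≡20 (mod 31); (22|31)=-1, (20|31)=+1; sign (−1)^0·-1^-2·+1^-2 = +1.
(a,b)_7: α=2, u≡1; β=3, v≡1 (mod 7); (1|7)=+1, (1|7)=+1; sign (−1)^0·+1^3·+1^2 = +1.
(a,b)_∞: sgn(3315)=+, sgn(-9282)=−, so +1.
(a,b)_17: α=1, u≡15; β=1, v≡16 (mod 17); (15|17)=+1, (16|17)=+1; sign (−1)^0·+1^1·+1^1 = +1.
(a,b)_13: α=1, u≡2; β=1, v≡12 (mod 13); (2|13)=-1, (12|13)=+1; sign (−1)^0·-1^1·+1^1 = -1.
(a,b)_2: α=16, β=21; u≡3, v≡7 (mod 8); ε(u)ε(v)=1·1, αω(v)=16·0, βω(u)=21·1; sum ≡ 0  ⇒  +1.
|Ram(3315, -9282)| = 2, even; anisotropic at {5, 13}.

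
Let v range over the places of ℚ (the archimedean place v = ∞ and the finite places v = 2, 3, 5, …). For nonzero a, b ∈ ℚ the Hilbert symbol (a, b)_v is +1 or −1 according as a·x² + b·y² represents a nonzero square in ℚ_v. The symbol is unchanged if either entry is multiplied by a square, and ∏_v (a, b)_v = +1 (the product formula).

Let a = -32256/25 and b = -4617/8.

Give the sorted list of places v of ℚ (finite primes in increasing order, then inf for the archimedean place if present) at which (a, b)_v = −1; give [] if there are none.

[7, inf]

Mod squares: a ≡ -14, b ≡ -114. Check v ∈ {∞, 2, 3, 5, 7, 19}.
v=19: a=19^0·(≡1), b=19^1·(≡10) mod 19; (1|19)=+1, (10|19)=-1; (−1)^{0·1·9}·(+1)^1·(-1)^0 = +1.
v=2: v_2(a)=9, v_2(b)=-3; units ≡ 1, 7 (mod 8); ε·ε+αω+βω = 0·1+9·0+-3·0 ≡ 0  ⇒  (a,b)_2 = +1.
v=5: a=5^-2·(≡4), b=5^0·(≡1) mod 5; (4|5)=+1, (1|5)=+1; (−1)^{-2·0·2}·(+1)^0·(+1)^-2 = +1.
v=∞: -14 < 0 and -114 < 0  ⇒  (a,b)_∞ = -1.
v=3: a=3^2·(≡1), b=3^5·(≡1) mod 3; (1|3)=+1, (1|3)=+1; (−1)^{2·5·1}·(+1)^5·(+1)^2 = +1.
v=7: a=7^1·(≡3), b=7^0·(≡3) mod 7; (3|7)=-1, (3|7)=-1; (−1)^{1·0·3}·(-1)^0·(-1)^1 = -1.
(-14, -114 / ℚ) ramifies at {7, ∞}: a division algebra.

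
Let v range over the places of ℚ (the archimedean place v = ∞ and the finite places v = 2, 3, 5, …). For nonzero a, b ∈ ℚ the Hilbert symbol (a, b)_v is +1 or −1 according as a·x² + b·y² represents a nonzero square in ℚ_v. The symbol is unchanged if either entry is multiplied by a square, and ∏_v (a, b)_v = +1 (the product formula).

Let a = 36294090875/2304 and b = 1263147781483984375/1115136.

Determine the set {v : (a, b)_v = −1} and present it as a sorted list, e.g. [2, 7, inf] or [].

[2, 7, 31, 37]

Mod squares: a ≡ 1726235, b ≡ 31. Check v ∈ {∞, 2, 3, 5, 7, 11, 29, 31, 37, 43}.
v=∞: 1726235 > 0 and 31 > 0  ⇒  (a,b)_∞ = +1.
v=5: a=5^3·(≡3), b=5^8·(≡4) mod 5; (3|5)=-1, (4|5)=+1; (−1)^{3·8·2}·(-1)^8·(+1)^3 = +1.
v=2: v_2(a)=-8, v_2(b)=-10; units ≡ 3, 7 (mod 8); ε·ε+αω+βω = 1·1+-8·0+-10·1 ≡ 1  ⇒  (a,b)_2 = -1.
v=7: a=7^1·(≡1), b=7^2·(≡6) mod 7; (1|7)=+1, (6|7)=-1; (−1)^{1·2·3}·(+1)^2·(-1)^1 = -1.
v=29: a=29^2·(≡17), b=29^2·(≡10) mod 29; (17|29)=-1, (10|29)=-1; (−1)^{2·2·14}·(-1)^2·(-1)^2 = +1.
v=31: a=31^1·(≡28), b=31^1·(≡19) mod 31; (28|31)=+1, (19|31)=+1; (−1)^{1·1·15}·(+1)^1·(+1)^1 = -1.
v=43: a=43^1·(≡22), b=43^2·(≡15) mod 43; (22|43)=-1, (15|43)=+1; (−1)^{1·2·21}·(-1)^2·(+1)^1 = +1.
v=37: a=37^1·(≡13), b=37^2·(≡23) mod 37; (13|37)=-1, (23|37)=-1; (−1)^{1·2·18}·(-1)^2·(-1)^1 = -1.
v=3: a=3^-2·(≡2), b=3^-2·(≡1) mod 3; (2|3)=-1, (1|3)=+1; (−1)^{-2·-2·1}·(-1)^-2·(+1)^-2 = +1.
v=11: a=11^0·(≡4), b=11^-2·(≡5) mod 11; (4|11)=+1, (5|11)=+1; (−1)^{0·-2·5}·(+1)^-2·(+1)^0 = +1.
|Ram(1726235, 31)| = 4, even; anisotropic at {2, 7, 31, 37}.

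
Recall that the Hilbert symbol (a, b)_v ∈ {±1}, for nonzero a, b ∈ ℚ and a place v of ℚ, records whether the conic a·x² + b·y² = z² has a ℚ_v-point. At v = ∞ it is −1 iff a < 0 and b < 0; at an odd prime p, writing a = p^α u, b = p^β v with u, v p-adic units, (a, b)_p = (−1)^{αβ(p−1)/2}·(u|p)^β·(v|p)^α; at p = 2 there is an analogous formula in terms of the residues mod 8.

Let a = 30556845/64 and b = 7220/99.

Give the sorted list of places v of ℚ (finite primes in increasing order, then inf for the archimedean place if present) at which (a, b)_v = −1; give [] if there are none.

(a, b) ≡ (1045, 55) mod (ℚ^×)²; places V = {2, 3, 5, 11, 19, ∞}.
(a,b)_∞: sgn(1045)=+, sgn(55)=+, so +1.
(a,b)_2: α=-6, β=2; u≡5, v≡7 (mod 8); ε(u)ε(v)=0·1, αω(v)=-6·0, βω(u)=2·1; sum ≡ 0  ⇒  +1.
(a,b)_3: α=4, u≡1; β=-2, v≡1 (mod 3); (1|3)=+1, (1|3)=+1; sign (−1)^0·+1^-2·+1^4 = +1.
(a,b)_11: α=1, u≡6; β=-1, v≡9 (mod 11); (6|11)=-1, (9|11)=+1; sign (−1)^1·-1^-1·+1^1 = +1.
(a,b)_5: α=1, u≡1; β=1, v≡1 (mod 5); (1|5)=+1, (1|5)=+1; sign (−1)^0·+1^1·+1^1 = +1.
(a,b)_19: α=3, u≡4; β=2, v≡5 (mod 19); (4|19)=+1, (5|19)=+1; sign (−1)^0·+1^2·+1^3 = +1.
Every local symbol is +1, so the conic 1045·x² + 55·y² = z² has ℚ_v-points for all v and hence a ℚ-point; (a, b / ℚ) ≅ M_2(ℚ).

[]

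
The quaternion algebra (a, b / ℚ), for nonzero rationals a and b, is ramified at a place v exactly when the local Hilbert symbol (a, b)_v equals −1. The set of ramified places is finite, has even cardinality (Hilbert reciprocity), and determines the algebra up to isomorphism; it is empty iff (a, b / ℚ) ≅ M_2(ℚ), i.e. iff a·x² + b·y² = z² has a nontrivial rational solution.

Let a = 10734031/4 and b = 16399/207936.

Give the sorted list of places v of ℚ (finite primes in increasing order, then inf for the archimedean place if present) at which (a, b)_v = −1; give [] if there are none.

(a, b) ≡ (88711, 31) mod (ℚ^×)²; places V = {2, 3, 7, 11, 19, 23, 29, 31, ∞}.
(a,b)_29: α=1, u≡3; β=0, v≡12 (mod 29); (3|29)=-1, (12|29)=-1; sign (−1)^0·-1^0·-1^1 = -1.
(a,b)_23: α=1, u≡1; β=2, v≡12 (mod 23); (1|23)=+1, (12|23)=+1; sign (−1)^0·+1^2·+1^1 = +1.
(a,b)_19: α=1, u≡15; β=-2, v≡13 (mod 19); (15|19)=-1, (13|19)=-1; sign (−1)^0·-1^-2·-1^1 = -1.
(a,b)_7: α=1, u≡5; β=0, v≡5 (mod 7); (5|7)=-1, (5|7)=-1; sign (−1)^0·-1^0·-1^1 = -1.
(a,b)_∞: sgn(88711)=+, sgn(31)=+, so +1.
(a,b)_31: α=0, u≡16; β=1, v≡5 (mod 31); (16|31)=+1, (5|31)=+1; sign (−1)^0·+1^1·+1^0 = +1.
(a,b)_3: α=0, u≡1; β=-2, v≡1 (mod 3); (1|3)=+1, (1|3)=+1; sign (−1)^0·+1^-2·+1^0 = +1.
(a,b)_2: α=-2, β=-6; u≡7, v≡7 (mod 8); ε(u)ε(v)=1·1, αω(v)=-2·0, βω(u)=-6·0; sum ≡ 1  ⇒  -1.
(a,b)_11: α=2, u≡10; β=0, v≡3 (mod 11); (10|11)=-1, (3|11)=+1; sign (−1)^0·-1^0·+1^2 = +1.
|Ram(88711, 31)| = 4, even; anisotropic at {2, 7, 19, 29}.

[2, 7, 19, 29]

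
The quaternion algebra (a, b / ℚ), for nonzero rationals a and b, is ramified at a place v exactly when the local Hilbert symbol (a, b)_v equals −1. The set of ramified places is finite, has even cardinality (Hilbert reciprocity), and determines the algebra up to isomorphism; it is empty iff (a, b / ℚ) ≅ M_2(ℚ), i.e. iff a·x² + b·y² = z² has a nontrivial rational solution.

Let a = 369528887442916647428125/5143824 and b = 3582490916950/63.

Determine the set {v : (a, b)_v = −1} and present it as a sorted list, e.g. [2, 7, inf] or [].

(a, b) ≡ (36685, 154) mod (ℚ^×)²; places V = {2, 3, 5, 7, 11, 13, 23, 29, ∞}.
(a,b)_11: α=9, u≡2; β=5, v≡1 (mod 11); (2|11)=-1, (1|11)=+1; sign (−1)^1·-1^5·+1^9 = +1.
(a,b)_3: α=-8, u≡1; β=-2, v≡1 (mod 3); (1|3)=+1, (1|3)=+1; sign (−1)^0·+1^-2·+1^-8 = +1.
(a,b)_29: α=3, u≡15; β=2, v≡23 (mod 29); (15|29)=-1, (23|29)=+1; sign (−1)^0·-1^2·+1^3 = +1.
(a,b)_2: α=-4, β=1; u≡5, v≡5 (mod 8); ε(u)ε(v)=0·0, αω(v)=-4·1, βω(u)=1·1; sum ≡ 1  ⇒  -1.
(a,b)_∞: sgn(36685)=+, sgn(154)=+, so +1.
(a,b)_5: α=5, u≡3; β=2, v≡1 (mod 5); (3|5)=-1, (1|5)=+1; sign (−1)^0·-1^2·+1^5 = +1.
(a,b)_23: α=3, u≡3; β=2, v≡18 (mod 23); (3|23)=+1, (18|23)=+1; sign (−1)^0·+1^2·+1^3 = +1.
(a,b)_7: α=-2, u≡6; β=-1, v≡4 (mod 7); (6|7)=-1, (4|7)=+1; sign (−1)^0·-1^-1·+1^-2 = -1.
(a,b)_13: α=2, u≡9; β=0, v≡8 (mod 13); (9|13)=+1, (8|13)=-1; sign (−1)^0·+1^0·-1^2 = +1.
Ram(36685, 154) = {2, 7}; no ℚ_2-point on the conic.

[2, 7]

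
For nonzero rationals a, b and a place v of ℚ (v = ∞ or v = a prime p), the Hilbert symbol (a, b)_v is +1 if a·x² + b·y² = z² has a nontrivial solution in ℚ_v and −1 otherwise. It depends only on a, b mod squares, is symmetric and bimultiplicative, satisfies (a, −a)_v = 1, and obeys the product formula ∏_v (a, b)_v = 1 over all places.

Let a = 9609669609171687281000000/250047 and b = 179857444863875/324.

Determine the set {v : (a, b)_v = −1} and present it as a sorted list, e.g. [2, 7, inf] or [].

[2, 5, 19, 23, 29, 31]

(a, b) ≡ (1508087, 155) mod (ℚ^×)²; places V = {2, 3, 5, 7, 17, 19, 23, 29, 31, ∞}.
(a,b)_23: α=3, u≡7; β=2, v≡14 (mod 23); (7|23)=-1, (14|23)=-1; sign (−1)^0·-1^2·-1^3 = -1.
(a,b)_5: α=6, u≡2; β=3, v≡4 (mod 5); (2|5)=-1, (4|5)=+1; sign (−1)^0·-1^3·+1^6 = -1.
(a,b)_17: α=3, u≡7; β=2, v≡4 (mod 17); (7|17)=-1, (4|17)=+1; sign (−1)^0·-1^2·+1^3 = +1.
(a,b)_2: α=6, β=-2; u≡7, v≡3 (mod 8); ε(u)ε(v)=1·1, αω(v)=6·1, βω(u)=-2·0; sum ≡ 1  ⇒  -1.
(a,b)_7: α=-3, u≡2; β=0, v≡1 (mod 7); (2|7)=+1, (1|7)=+1; sign (−1)^0·+1^0·+1^-3 = +1.
(a,b)_19: α=3, u≡12; β=2, v≡3 (mod 19); (12|19)=-1, (3|19)=-1; sign (−1)^0·-1^2·-1^3 = -1.
(a,b)_∞: sgn(1508087)=+, sgn(155)=+, so +1.
(a,b)_3: α=-6, u≡2; β=-4, v≡2 (mod 3); (2|3)=-1, (2|3)=-1; sign (−1)^0·-1^-4·-1^-6 = +1.
(a,b)_29: α=3, u≡1; β=2, v≡3 (mod 29); (1|29)=+1, (3|29)=-1; sign (−1)^0·+1^2·-1^3 = -1.
(a,b)_31: α=2, u≡30; β=1, v≡8 (mod 31); (30|31)=-1, (8|31)=+1; sign (−1)^0·-1^1·+1^2 = -1.
Ram(1508087, 155) = {2, 5, 19, 23, 29, 31}; no ℚ_2-point on the conic.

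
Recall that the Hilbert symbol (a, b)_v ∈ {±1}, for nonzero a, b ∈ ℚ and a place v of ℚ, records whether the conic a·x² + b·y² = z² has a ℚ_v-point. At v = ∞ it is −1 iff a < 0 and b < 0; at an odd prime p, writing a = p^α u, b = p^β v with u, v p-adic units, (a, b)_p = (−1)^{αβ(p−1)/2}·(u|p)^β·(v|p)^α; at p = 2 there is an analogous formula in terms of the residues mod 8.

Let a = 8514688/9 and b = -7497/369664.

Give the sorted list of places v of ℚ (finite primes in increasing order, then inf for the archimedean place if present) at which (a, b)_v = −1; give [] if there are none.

Mod squares: a ≡ 133042, b ≡ -17. Check v ∈ {∞, 2, 3, 7, 13, 17, 19, 43}.
v=∞: 133042 > 0 and -17 < 0  ⇒  (a,b)_∞ = +1.
v=43: a=43^1·(≡24), b=43^0·(≡39) mod 43; (24|43)=+1, (39|43)=-1; (−1)^{1·0·21}·(+1)^0·(-1)^1 = -1.
v=19: a=19^0·(≡1), b=19^-2·(≡15) mod 19; (1|19)=+1, (15|19)=-1; (−1)^{0·-2·9}·(+1)^-2·(-1)^0 = +1.
v=7: a=7^1·(≡4), b=7^2·(≡1) mod 7; (4|7)=+1, (1|7)=+1; (−1)^{1·2·3}·(+1)^2·(+1)^1 = +1.
v=17: a=17^1·(≡3), b=17^1·(≡16) mod 17; (3|17)=-1, (16|17)=+1; (−1)^{1·1·8}·(-1)^1·(+1)^1 = -1.
v=2: v_2(a)=7, v_2(b)=-10; units ≡ 1, 7 (mod 8); ε·ε+αω+βω = 0·1+7·0+-10·0 ≡ 0  ⇒  (a,b)_2 = +1.
v=13: a=13^1·(≡4), b=13^0·(≡12) mod 13; (4|13)=+1, (12|13)=+1; (−1)^{1·0·6}·(+1)^0·(+1)^1 = +1.
v=3: a=3^-2·(≡1), b=3^2·(≡1) mod 3; (1|3)=+1, (1|3)=+1; (−1)^{-2·2·1}·(+1)^2·(+1)^-2 = +1.
(133042, -17 / ℚ) ramifies at {17, 43}: a division algebra.

[17, 43]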